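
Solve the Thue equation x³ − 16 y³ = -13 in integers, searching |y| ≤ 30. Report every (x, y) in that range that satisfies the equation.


The equation is x³ - 16y³ = -13. For fixed y, x³ = 16·y³ − 13, so a solution requires the RHS to be a perfect cube.
Strategy: iterate y from -30 to 30, compute RHS = 16·y³ − 13, and check whether it is a (positive or negative) perfect cube.
Check small values of y:
  y = 0: RHS = -13 is not a perfect cube.
  y = 1: RHS = 3 is not a perfect cube.
  y = -1: RHS = -29 is not a perfect cube.
  y = 2: RHS = 115 is not a perfect cube.
  y = -2: RHS = -141 is not a perfect cube.
  y = 3: RHS = 419 is not a perfect cube.
  y = -3: RHS = -445 is not a perfect cube.
Continuing the search up to |y| = 30 finds no solutions either.
No (x, y) in the scanned range satisfies the equation.

No integer solutions with |y| ≤ 30.


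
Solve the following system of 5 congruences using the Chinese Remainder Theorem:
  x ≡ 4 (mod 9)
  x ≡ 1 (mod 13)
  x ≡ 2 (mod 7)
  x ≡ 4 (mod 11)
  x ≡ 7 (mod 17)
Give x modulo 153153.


Product of moduli M = 9 · 13 · 7 · 11 · 17 = 153153.
Merge one congruence at a time:
  Start: x ≡ 4 (mod 9).
  Combine with x ≡ 1 (mod 13); new modulus lcm = 117.
    Write x = 4 + 9·t and substitute into x ≡ 1 (mod 13): 9·t ≡ 1 − 4 = -3 (mod 13).
    Reduce coefficients mod 13: 9·t ≡ 10 (mod 13).
    The inverse of 9 mod 13 is 3 (since 9·3 = 27 = 2·13 + 1), so t ≡ 3·10 = 30 ≡ 4 (mod 13).
    Then x = 4 + 9·4 = 40, valid modulo lcm(9, 13) = 117: x ≡ 40 (mod 117).
  Combine with x ≡ 2 (mod 7); new modulus lcm = 819.
    Write x = 40 + 117·t and substitute into x ≡ 2 (mod 7): 117·t ≡ 2 − 40 = -38 (mod 7).
    Reduce coefficients mod 7: 5·t ≡ 4 (mod 7).
    The inverse of 5 mod 7 is 3 (since 5·3 = 15 = 2·7 + 1), so t ≡ 3·4 = 12 ≡ 5 (mod 7).
    Then x = 40 + 117·5 = 625, valid modulo lcm(117, 7) = 819: x ≡ 625 (mod 819).
  Combine with x ≡ 4 (mod 11); new modulus lcm = 9009.
    Write x = 625 + 819·t and substitute into x ≡ 4 (mod 11): 819·t ≡ 4 − 625 = -621 (mod 11).
    Reduce coefficients mod 11: 5·t ≡ 6 (mod 11).
    The inverse of 5 mod 11 is 9 (since 5·9 = 45 = 4·11 + 1), so t ≡ 9·6 = 54 ≡ 10 (mod 11).
    Then x = 625 + 819·10 = 8815, valid modulo lcm(819, 11) = 9009: x ≡ 8815 (mod 9009).
  Combine with x ≡ 7 (mod 17); new modulus lcm = 153153.
    Write x = 8815 + 9009·t and substitute into x ≡ 7 (mod 17): 9009·t ≡ 7 − 8815 = -8808 (mod 17).
    Reduce coefficients mod 17: 16·t ≡ 15 (mod 17).
    The inverse of 16 mod 17 is 16 (since 16·16 = 256 = 15·17 + 1), so t ≡ 16·15 = 240 ≡ 2 (mod 17).
    Then x = 8815 + 9009·2 = 26833, valid modulo lcm(9009, 17) = 153153: x ≡ 26833 (mod 153153).
Verify against each original: 26833 mod 9 = 4, 26833 mod 13 = 1, 26833 mod 7 = 2, 26833 mod 11 = 4, 26833 mod 17 = 7.

x ≡ 26833 (mod 153153).


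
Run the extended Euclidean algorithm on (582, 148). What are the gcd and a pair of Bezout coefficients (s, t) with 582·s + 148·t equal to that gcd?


Euclidean algorithm on (582, 148) — divide until remainder is 0:
  582 = 3 · 148 + 138
  148 = 1 · 138 + 10
  138 = 13 · 10 + 8
  10 = 1 · 8 + 2
  8 = 4 · 2 + 0
gcd(582, 148) = 2.
Track Bezout coefficients alongside the remainders: start with r₀ = 582 = a·1 + b·0 (s = 1, t = 0) and r₁ = 148 = a·0 + b·1 (s = 0, t = 1); each new remainder r_{k+1} = r_{k-1} − q_k·r_k inherits s_{k+1} = s_{k-1} − q_k·s_k, t_{k+1} = t_{k-1} − q_k·t_k, so r_k = a·s_k + b·t_k at every step:
  q = 3: r = 138, s = 1 − 3·0 = 1, t = 0 − 3·1 = -3  (check: 582·1 + 148·(-3) = 138)
  q = 1: r = 10, s = 0 − 1·1 = -1, t = 1 − 1·(-3) = 4  (check: 582·(-1) + 148·4 = 10)
  q = 13: r = 8, s = 1 − 13·(-1) = 14, t = -3 − 13·4 = -55  (check: 582·14 + 148·(-55) = 8)
  q = 1: r = 2, s = -1 − 1·14 = -15, t = 4 − 1·(-55) = 59  (check: 582·(-15) + 148·59 = 2)
The row with r = 2 (the gcd) gives the Bezout coefficients s = -15, t = 59.
Result: 582 · (-15) + 148 · (59) = 2.

gcd(582, 148) = 2; s = -15, t = 59 (check: 582·(-15) + 148·59 = 2).


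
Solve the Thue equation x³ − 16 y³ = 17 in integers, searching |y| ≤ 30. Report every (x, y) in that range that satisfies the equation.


The equation is x³ - 16y³ = 17. For fixed y, x³ = 16·y³ + 17, so a solution requires the RHS to be a perfect cube.
Strategy: iterate y from -30 to 30, compute RHS = 16·y³ + 17, and check whether it is a (positive or negative) perfect cube.
Check small values of y:
  y = 0: RHS = 17 is not a perfect cube.
  y = 1: RHS = 33 is not a perfect cube.
  y = -1: RHS = 1 = (1)³ ⇒ x = 1 works.
  y = 2: RHS = 145 is not a perfect cube.
  y = -2: RHS = -111 is not a perfect cube.
  y = 3: RHS = 449 is not a perfect cube.
  y = -3: RHS = -415 is not a perfect cube.
Continuing the search up to |y| = 30 finds no further solutions beyond those listed.
Collected solutions: (1, -1).

Solutions (with |y| ≤ 30): (1, -1).


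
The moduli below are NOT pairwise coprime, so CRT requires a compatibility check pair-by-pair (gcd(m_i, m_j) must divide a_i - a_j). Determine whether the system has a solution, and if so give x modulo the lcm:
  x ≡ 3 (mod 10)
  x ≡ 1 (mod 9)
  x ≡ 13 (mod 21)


Moduli 10, 9, 21 are not pairwise coprime, so CRT works modulo lcm(m_i) when all pairwise compatibility conditions hold.
Pairwise compatibility: gcd(m_i, m_j) must divide a_i - a_j for every pair.
Merge one congruence at a time:
  Start: x ≡ 3 (mod 10).
  Combine with x ≡ 1 (mod 9): gcd(10, 9) = 1; 1 - 3 = -2, which IS divisible by 1, so compatible.
    Write x = 3 + 10·t and substitute into x ≡ 1 (mod 9): 10·t ≡ 1 − 3 = -2 (mod 9).
    Reduce coefficients mod 9: 1·t ≡ 7 (mod 9).
    So t ≡ 7 (mod 9).
    Then x = 3 + 10·7 = 73, valid modulo lcm(10, 9) = 90: x ≡ 73 (mod 90).
  Combine with x ≡ 13 (mod 21): gcd(90, 21) = 3; 13 - 73 = -60, which IS divisible by 3, so compatible.
    Write x = 73 + 90·t and substitute into x ≡ 13 (mod 21): 90·t ≡ 13 − 73 = -60 (mod 21).
    Divide the congruence (and modulus) by g = 3: 30·t ≡ -20 (mod 7).
    Reduce coefficients mod 7: 2·t ≡ 1 (mod 7).
    The inverse of 2 mod 7 is 4 (since 2·4 = 8 = 1·7 + 1), so t ≡ 4·1 = 4 ≡ 4 (mod 7).
    Then x = 73 + 90·4 = 433, valid modulo lcm(90, 21) = 630: x ≡ 433 (mod 630).
Verify: 433 mod 10 = 3, 433 mod 9 = 1, 433 mod 21 = 13.

x ≡ 433 (mod 630).


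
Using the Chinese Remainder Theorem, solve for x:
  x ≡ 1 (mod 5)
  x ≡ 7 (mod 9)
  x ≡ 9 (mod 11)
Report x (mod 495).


Moduli 5, 9, 11 are pairwise coprime; by CRT there is a unique solution modulo M = 5 · 9 · 11 = 495.
Solve pairwise, accumulating the modulus:
  Start with x ≡ 1 (mod 5).
  Combine with x ≡ 7 (mod 9): since gcd(5, 9) = 1, we get a unique residue mod 45.
    Write x = 1 + 5·t and substitute into x ≡ 7 (mod 9): 5·t ≡ 7 − 1 = 6 (mod 9).
    The inverse of 5 mod 9 is 2 (since 5·2 = 10 = 1·9 + 1), so t ≡ 2·6 = 12 ≡ 3 (mod 9).
    Then x = 1 + 5·3 = 16, valid modulo lcm(5, 9) = 45: x ≡ 16 (mod 45).
  Combine with x ≡ 9 (mod 11): since gcd(45, 11) = 1, we get a unique residue mod 495.
    Write x = 16 + 45·t and substitute into x ≡ 9 (mod 11): 45·t ≡ 9 − 16 = -7 (mod 11).
    Reduce coefficients mod 11: 1·t ≡ 4 (mod 11).
    So t ≡ 4 (mod 11).
    Then x = 16 + 45·4 = 196, valid modulo lcm(45, 11) = 495: x ≡ 196 (mod 495).
Verify: 196 mod 5 = 1 ✓, 196 mod 9 = 7 ✓, 196 mod 11 = 9 ✓.

x ≡ 196 (mod 495).


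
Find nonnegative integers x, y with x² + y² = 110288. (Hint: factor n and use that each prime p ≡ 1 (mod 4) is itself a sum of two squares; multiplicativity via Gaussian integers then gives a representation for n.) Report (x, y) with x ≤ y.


Step 1: Factor n = 110288 = 2^4 · 61 · 113.
Step 2: Check the mod-4 condition on each prime factor: 2 = 2 (special); 61 ≡ 1 (mod 4), exponent 1; 113 ≡ 1 (mod 4), exponent 1.
All primes ≡ 3 (mod 4) appear to even exponent (or don't appear), so by the two-squares theorem n IS expressible as a sum of two squares.
Step 3: Build a representation. Group n = k² · m with k = 4 and m = 61 · 113 = 6893 (a product of primes ≡ 1 (mod 4)); a representation of m scales to one of n via (k·x)² + (k·y)² = k²(x² + y²). Each prime p ≡ 1 (mod 4) is itself a sum of two squares; find a² by testing p − a² for a perfect square:
  61: 61 − 1² = 60, 61 − 2² = 57, 61 − 3² = 52, 61 − 4² = 45, 61 − 5² = 36 = 6² ⇒ 61 = 5² + 6².
  113: 113 − 1² = 112, 113 − 2² = 109, 113 − 3² = 104, 113 − 4² = 97, 113 − 5² = 88, 113 − 6² = 77, 113 − 7² = 64 = 8² ⇒ 113 = 7² + 8².
  Combine using the Brahmagupta–Fibonacci identity (a² + b²)(c² + d²) = (ac − bd)² + (ad + bc)² = (ac + bd)² + (ad − bc)²:
  61 · 113 = 6893: from (5² + 6²)(7² + 8²), take (5·7 − 6·8, 5·8 + 6·7) = (35 − 48, 40 + 42) = (-13, 82); dropping signs (only squares matter) gives (13, 82); check 13² + 82² = 169 + 6724 = 6893 ✓.
  Scale by k = 4: (4·13, 4·82) = (52, 328).
Step 4: Order so x ≤ y and verify: 52² + 328² = 2704 + 107584 = 110288 = n. ✓

n = 110288 = 52² + 328² (one valid representation with x ≤ y).


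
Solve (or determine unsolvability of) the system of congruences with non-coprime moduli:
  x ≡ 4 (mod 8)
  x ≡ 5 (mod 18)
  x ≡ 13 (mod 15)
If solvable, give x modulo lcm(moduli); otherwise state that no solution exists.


Moduli 8, 18, 15 are not pairwise coprime, so CRT works modulo lcm(m_i) when all pairwise compatibility conditions hold.
Pairwise compatibility: gcd(m_i, m_j) must divide a_i - a_j for every pair.
Merge one congruence at a time:
  Start: x ≡ 4 (mod 8).
  Combine with x ≡ 5 (mod 18): gcd(8, 18) = 2, and 5 - 4 = 1 is NOT divisible by 2.
    ⇒ system is inconsistent (no integer solution).

No solution (the system is inconsistent).


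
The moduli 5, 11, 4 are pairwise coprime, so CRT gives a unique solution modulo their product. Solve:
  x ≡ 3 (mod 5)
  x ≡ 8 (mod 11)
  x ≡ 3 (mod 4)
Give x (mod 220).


Moduli 5, 11, 4 are pairwise coprime; by CRT there is a unique solution modulo M = 5 · 11 · 4 = 220.
Solve pairwise, accumulating the modulus:
  Start with x ≡ 3 (mod 5).
  Combine with x ≡ 8 (mod 11): since gcd(5, 11) = 1, we get a unique residue mod 55.
    Write x = 3 + 5·t and substitute into x ≡ 8 (mod 11): 5·t ≡ 8 − 3 = 5 (mod 11).
    The inverse of 5 mod 11 is 9 (since 5·9 = 45 = 4·11 + 1), so t ≡ 9·5 = 45 ≡ 1 (mod 11).
    Then x = 3 + 5·1 = 8, valid modulo lcm(5, 11) = 55: x ≡ 8 (mod 55).
  Combine with x ≡ 3 (mod 4): since gcd(55, 4) = 1, we get a unique residue mod 220.
    Write x = 8 + 55·t and substitute into x ≡ 3 (mod 4): 55·t ≡ 3 − 8 = -5 (mod 4).
    Reduce coefficients mod 4: 3·t ≡ 3 (mod 4).
    The inverse of 3 mod 4 is 3 (since 3·3 = 9 = 2·4 + 1), so t ≡ 3·3 = 9 ≡ 1 (mod 4).
    Then x = 8 + 55·1 = 63, valid modulo lcm(55, 4) = 220: x ≡ 63 (mod 220).
Verify: 63 mod 5 = 3 ✓, 63 mod 11 = 8 ✓, 63 mod 4 = 3 ✓.

x ≡ 63 (mod 220).


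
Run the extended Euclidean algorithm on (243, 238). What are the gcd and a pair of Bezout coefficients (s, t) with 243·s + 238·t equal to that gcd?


Euclidean algorithm on (243, 238) — divide until remainder is 0:
  243 = 1 · 238 + 5
  238 = 47 · 5 + 3
  5 = 1 · 3 + 2
  3 = 1 · 2 + 1
  2 = 2 · 1 + 0
gcd(243, 238) = 1.
Track Bezout coefficients alongside the remainders: start with r₀ = 243 = a·1 + b·0 (s = 1, t = 0) and r₁ = 238 = a·0 + b·1 (s = 0, t = 1); each new remainder r_{k+1} = r_{k-1} − q_k·r_k inherits s_{k+1} = s_{k-1} − q_k·s_k, t_{k+1} = t_{k-1} − q_k·t_k, so r_k = a·s_k + b·t_k at every step:
  q = 1: r = 5, s = 1 − 1·0 = 1, t = 0 − 1·1 = -1  (check: 243·1 + 238·(-1) = 5)
  q = 47: r = 3, s = 0 − 47·1 = -47, t = 1 − 47·(-1) = 48  (check: 243·(-47) + 238·48 = 3)
  q = 1: r = 2, s = 1 − 1·(-47) = 48, t = -1 − 1·48 = -49  (check: 243·48 + 238·(-49) = 2)
  q = 1: r = 1, s = -47 − 1·48 = -95, t = 48 − 1·(-49) = 97  (check: 243·(-95) + 238·97 = 1)
The row with r = 1 (the gcd) gives the Bezout coefficients s = -95, t = 97.
Result: 243 · (-95) + 238 · (97) = 1.

gcd(243, 238) = 1; s = -95, t = 97 (check: 243·(-95) + 238·97 = 1).


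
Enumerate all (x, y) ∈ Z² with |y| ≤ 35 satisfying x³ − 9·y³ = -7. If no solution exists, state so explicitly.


The equation is x³ - 9y³ = -7. For fixed y, x³ = 9·y³ − 7, so a solution requires the RHS to be a perfect cube.
Strategy: iterate y from -35 to 35, compute RHS = 9·y³ − 7, and check whether it is a (positive or negative) perfect cube.
Check small values of y:
  y = 0: RHS = -7 is not a perfect cube.
  y = 1: RHS = 2 is not a perfect cube.
  y = -1: RHS = -16 is not a perfect cube.
  y = 2: RHS = 65 is not a perfect cube.
  y = -2: RHS = -79 is not a perfect cube.
  y = 3: RHS = 236 is not a perfect cube.
  y = -3: RHS = -250 is not a perfect cube.
Continuing the search up to |y| = 35 finds no solutions either.
No (x, y) in the scanned range satisfies the equation.

No integer solutions with |y| ≤ 35.


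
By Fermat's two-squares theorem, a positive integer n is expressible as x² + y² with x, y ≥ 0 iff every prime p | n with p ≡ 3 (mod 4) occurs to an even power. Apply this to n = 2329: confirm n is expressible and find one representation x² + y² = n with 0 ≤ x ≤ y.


Step 1: Factor n = 2329 = 17 · 137.
Step 2: Check the mod-4 condition on each prime factor: 17 ≡ 1 (mod 4), exponent 1; 137 ≡ 1 (mod 4), exponent 1.
All primes ≡ 3 (mod 4) appear to even exponent (or don't appear), so by the two-squares theorem n IS expressible as a sum of two squares.
Step 3: Build a representation. Here n = 17 · 137 is a product of primes ≡ 1 (mod 4). Each prime p ≡ 1 (mod 4) is itself a sum of two squares; find a² by testing p − a² for a perfect square:
  17: 17 − 1² = 16 = 4² ⇒ 17 = 1² + 4².
  137: 137 − 1² = 136, 137 − 2² = 133, 137 − 3² = 128, 137 − 4² = 121 = 11² ⇒ 137 = 4² + 11².
  Combine using the Brahmagupta–Fibonacci identity (a² + b²)(c² + d²) = (ac − bd)² + (ad + bc)² = (ac + bd)² + (ad − bc)²:
  17 · 137 = 2329: from (1² + 4²)(4² + 11²), take (1·4 − 4·11, 1·11 + 4·4) = (4 − 44, 11 + 16) = (-40, 27); dropping signs (only squares matter) gives (40, 27); check 40² + 27² = 1600 + 729 = 2329 ✓.
Step 4: Order so x ≤ y and verify: 27² + 40² = 729 + 1600 = 2329 = n. ✓

n = 2329 = 27² + 40² (one valid representation with x ≤ y).


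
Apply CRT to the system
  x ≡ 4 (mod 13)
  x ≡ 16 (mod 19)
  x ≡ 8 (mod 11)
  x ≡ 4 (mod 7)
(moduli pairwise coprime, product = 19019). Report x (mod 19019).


Product of moduli M = 13 · 19 · 11 · 7 = 19019.
Merge one congruence at a time:
  Start: x ≡ 4 (mod 13).
  Combine with x ≡ 16 (mod 19); new modulus lcm = 247.
    Write x = 4 + 13·t and substitute into x ≡ 16 (mod 19): 13·t ≡ 16 − 4 = 12 (mod 19).
    The inverse of 13 mod 19 is 3 (since 13·3 = 39 = 2·19 + 1), so t ≡ 3·12 = 36 ≡ 17 (mod 19).
    Then x = 4 + 13·17 = 225, valid modulo lcm(13, 19) = 247: x ≡ 225 (mod 247).
  Combine with x ≡ 8 (mod 11); new modulus lcm = 2717.
    Write x = 225 + 247·t and substitute into x ≡ 8 (mod 11): 247·t ≡ 8 − 225 = -217 (mod 11).
    Reduce coefficients mod 11: 5·t ≡ 3 (mod 11).
    The inverse of 5 mod 11 is 9 (since 5·9 = 45 = 4·11 + 1), so t ≡ 9·3 = 27 ≡ 5 (mod 11).
    Then x = 225 + 247·5 = 1460, valid modulo lcm(247, 11) = 2717: x ≡ 1460 (mod 2717).
  Combine with x ≡ 4 (mod 7); new modulus lcm = 19019.
    Write x = 1460 + 2717·t and substitute into x ≡ 4 (mod 7): 2717·t ≡ 4 − 1460 = -1456 (mod 7).
    Reduce coefficients mod 7: 1·t ≡ 0 (mod 7).
    So t ≡ 0 (mod 7).
    Then x = 1460 + 2717·0 = 1460, valid modulo lcm(2717, 7) = 19019: x ≡ 1460 (mod 19019).
Verify against each original: 1460 mod 13 = 4, 1460 mod 19 = 16, 1460 mod 11 = 8, 1460 mod 7 = 4.

x ≡ 1460 (mod 19019).


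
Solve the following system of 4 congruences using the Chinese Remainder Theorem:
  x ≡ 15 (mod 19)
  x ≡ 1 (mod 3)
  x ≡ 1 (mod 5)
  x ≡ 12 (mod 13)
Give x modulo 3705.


Product of moduli M = 19 · 3 · 5 · 13 = 3705.
Merge one congruence at a time:
  Start: x ≡ 15 (mod 19).
  Combine with x ≡ 1 (mod 3); new modulus lcm = 57.
    Write x = 15 + 19·t and substitute into x ≡ 1 (mod 3): 19·t ≡ 1 − 15 = -14 (mod 3).
    Reduce coefficients mod 3: 1·t ≡ 1 (mod 3).
    So t ≡ 1 (mod 3).
    Then x = 15 + 19·1 = 34, valid modulo lcm(19, 3) = 57: x ≡ 34 (mod 57).
  Combine with x ≡ 1 (mod 5); new modulus lcm = 285.
    Write x = 34 + 57·t and substitute into x ≡ 1 (mod 5): 57·t ≡ 1 − 34 = -33 (mod 5).
    Reduce coefficients mod 5: 2·t ≡ 2 (mod 5).
    The inverse of 2 mod 5 is 3 (since 2·3 = 6 = 1·5 + 1), so t ≡ 3·2 = 6 ≡ 1 (mod 5).
    Then x = 34 + 57·1 = 91, valid modulo lcm(57, 5) = 285: x ≡ 91 (mod 285).
  Combine with x ≡ 12 (mod 13); new modulus lcm = 3705.
    Write x = 91 + 285·t and substitute into x ≡ 12 (mod 13): 285·t ≡ 12 − 91 = -79 (mod 13).
    Reduce coefficients mod 13: 12·t ≡ 12 (mod 13).
    The inverse of 12 mod 13 is 12 (since 12·12 = 144 = 11·13 + 1), so t ≡ 12·12 = 144 ≡ 1 (mod 13).
    Then x = 91 + 285·1 = 376, valid modulo lcm(285, 13) = 3705: x ≡ 376 (mod 3705).
Verify against each original: 376 mod 19 = 15, 376 mod 3 = 1, 376 mod 5 = 1, 376 mod 13 = 12.

x ≡ 376 (mod 3705).


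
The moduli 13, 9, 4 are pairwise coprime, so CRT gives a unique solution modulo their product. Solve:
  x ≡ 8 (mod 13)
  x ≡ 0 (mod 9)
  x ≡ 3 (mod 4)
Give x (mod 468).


Moduli 13, 9, 4 are pairwise coprime; by CRT there is a unique solution modulo M = 13 · 9 · 4 = 468.
Solve pairwise, accumulating the modulus:
  Start with x ≡ 8 (mod 13).
  Combine with x ≡ 0 (mod 9): since gcd(13, 9) = 1, we get a unique residue mod 117.
    Write x = 8 + 13·t and substitute into x ≡ 0 (mod 9): 13·t ≡ 0 − 8 = -8 (mod 9).
    Reduce coefficients mod 9: 4·t ≡ 1 (mod 9).
    The inverse of 4 mod 9 is 7 (since 4·7 = 28 = 3·9 + 1), so t ≡ 7·1 = 7 ≡ 7 (mod 9).
    Then x = 8 + 13·7 = 99, valid modulo lcm(13, 9) = 117: x ≡ 99 (mod 117).
  Combine with x ≡ 3 (mod 4): since gcd(117, 4) = 1, we get a unique residue mod 468.
    Write x = 99 + 117·t and substitute into x ≡ 3 (mod 4): 117·t ≡ 3 − 99 = -96 (mod 4).
    Reduce coefficients mod 4: 1·t ≡ 0 (mod 4).
    So t ≡ 0 (mod 4).
    Then x = 99 + 117·0 = 99, valid modulo lcm(117, 4) = 468: x ≡ 99 (mod 468).
Verify: 99 mod 13 = 8 ✓, 99 mod 9 = 0 ✓, 99 mod 4 = 3 ✓.

x ≡ 99 (mod 468).


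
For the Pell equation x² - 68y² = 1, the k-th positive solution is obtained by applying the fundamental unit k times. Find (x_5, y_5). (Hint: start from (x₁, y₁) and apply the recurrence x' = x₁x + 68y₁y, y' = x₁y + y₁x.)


Step 1: Find the fundamental solution (x₁, y₁) of x² - 68y² = 1.
  Expand √68 as a continued fraction. a₀ = ⌊√68⌋ = 8; iterate m_{k+1} = d_k·a_k − m_k, d_{k+1} = (68 − m_{k+1}²)/d_k, a_{k+1} = ⌊(a₀ + m_{k+1})/d_{k+1}⌋ (starting m₀ = 0, d₀ = 1), with convergents p_k = a_k·p_{k-1} + p_{k-2}, q_k = a_k·q_{k-1} + q_{k-2} (p₋₁ = 1, q₋₁ = 0):
  k = 0: a₀ = 8; p₀/q₀ = 8/1; p₀² − 68·q₀² = 64 − 68 = -4.
  k = 1: m = 8, d = 4, a = ⌊(8 + 8)/4⌋ = 4; p/q = (4·8 + 1)/(4·1 + 0) = 33/4; p² − 68·q² = 1089 − 1088 = 1.
  The first convergent with p² − 68·q² = 1 gives the fundamental solution (x₁, y₁) = (33, 4).
Step 2: Apply the recurrence (x_{n+1}, y_{n+1}) = (x₁x_n + 68y₁y_n, x₁y_n + y₁x_n) repeatedly.
  From (x_1, y_1) = (33, 4): x_2 = 33·33 + 68·4·4 = 2177; y_2 = 33·4 + 4·33 = 264.
  From (x_2, y_2) = (2177, 264): x_3 = 33·2177 + 68·4·264 = 143649; y_3 = 33·264 + 4·2177 = 17420.
  From (x_3, y_3) = (143649, 17420): x_4 = 33·143649 + 68·4·17420 = 9478657; y_4 = 33·17420 + 4·143649 = 1149456.
  From (x_4, y_4) = (9478657, 1149456): x_5 = 33·9478657 + 68·4·1149456 = 625447713; y_5 = 33·1149456 + 4·9478657 = 75846676.
Step 3: Verify x_5² - 68·y_5² = 391184841696930369 - 391184841696930368 = 1 (should be 1). ✓

(x_1, y_1) = (33, 4); (x_5, y_5) = (625447713, 75846676).


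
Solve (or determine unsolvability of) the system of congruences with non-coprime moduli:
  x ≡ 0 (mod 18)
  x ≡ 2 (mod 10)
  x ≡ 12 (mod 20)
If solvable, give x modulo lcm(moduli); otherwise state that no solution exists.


Moduli 18, 10, 20 are not pairwise coprime, so CRT works modulo lcm(m_i) when all pairwise compatibility conditions hold.
Pairwise compatibility: gcd(m_i, m_j) must divide a_i - a_j for every pair.
Merge one congruence at a time:
  Start: x ≡ 0 (mod 18).
  Combine with x ≡ 2 (mod 10): gcd(18, 10) = 2; 2 - 0 = 2, which IS divisible by 2, so compatible.
    Write x = 0 + 18·t and substitute into x ≡ 2 (mod 10): 18·t ≡ 2 − 0 = 2 (mod 10).
    Divide the congruence (and modulus) by g = 2: 9·t ≡ 1 (mod 5).
    Reduce coefficients mod 5: 4·t ≡ 1 (mod 5).
    The inverse of 4 mod 5 is 4 (since 4·4 = 16 = 3·5 + 1), so t ≡ 4·1 = 4 ≡ 4 (mod 5).
    Then x = 0 + 18·4 = 72, valid modulo lcm(18, 10) = 90: x ≡ 72 (mod 90).
  Combine with x ≡ 12 (mod 20): gcd(90, 20) = 10; 12 - 72 = -60, which IS divisible by 10, so compatible.
    Write x = 72 + 90·t and substitute into x ≡ 12 (mod 20): 90·t ≡ 12 − 72 = -60 (mod 20).
    Divide the congruence (and modulus) by g = 10: 9·t ≡ -6 (mod 2).
    Reduce coefficients mod 2: 1·t ≡ 0 (mod 2).
    So t ≡ 0 (mod 2).
    Then x = 72 + 90·0 = 72, valid modulo lcm(90, 20) = 180: x ≡ 72 (mod 180).
Verify: 72 mod 18 = 0, 72 mod 10 = 2, 72 mod 20 = 12.

x ≡ 72 (mod 180).


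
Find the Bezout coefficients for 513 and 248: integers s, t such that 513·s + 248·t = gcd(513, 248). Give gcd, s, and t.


Euclidean algorithm on (513, 248) — divide until remainder is 0:
  513 = 2 · 248 + 17
  248 = 14 · 17 + 10
  17 = 1 · 10 + 7
  10 = 1 · 7 + 3
  7 = 2 · 3 + 1
  3 = 3 · 1 + 0
gcd(513, 248) = 1.
Track Bezout coefficients alongside the remainders: start with r₀ = 513 = a·1 + b·0 (s = 1, t = 0) and r₁ = 248 = a·0 + b·1 (s = 0, t = 1); each new remainder r_{k+1} = r_{k-1} − q_k·r_k inherits s_{k+1} = s_{k-1} − q_k·s_k, t_{k+1} = t_{k-1} − q_k·t_k, so r_k = a·s_k + b·t_k at every step:
  q = 2: r = 17, s = 1 − 2·0 = 1, t = 0 − 2·1 = -2  (check: 513·1 + 248·(-2) = 17)
  q = 14: r = 10, s = 0 − 14·1 = -14, t = 1 − 14·(-2) = 29  (check: 513·(-14) + 248·29 = 10)
  q = 1: r = 7, s = 1 − 1·(-14) = 15, t = -2 − 1·29 = -31  (check: 513·15 + 248·(-31) = 7)
  q = 1: r = 3, s = -14 − 1·15 = -29, t = 29 − 1·(-31) = 60  (check: 513·(-29) + 248·60 = 3)
  q = 2: r = 1, s = 15 − 2·(-29) = 73, t = -31 − 2·60 = -151  (check: 513·73 + 248·(-151) = 1)
The row with r = 1 (the gcd) gives the Bezout coefficients s = 73, t = -151.
Result: 513 · (73) + 248 · (-151) = 1.

gcd(513, 248) = 1; s = 73, t = -151 (check: 513·73 + 248·(-151) = 1).


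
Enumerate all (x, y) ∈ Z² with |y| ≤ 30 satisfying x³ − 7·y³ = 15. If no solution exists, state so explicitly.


The equation is x³ - 7y³ = 15. For fixed y, x³ = 7·y³ + 15, so a solution requires the RHS to be a perfect cube.
Strategy: iterate y from -30 to 30, compute RHS = 7·y³ + 15, and check whether it is a (positive or negative) perfect cube.
Check small values of y:
  y = 0: RHS = 15 is not a perfect cube.
  y = 1: RHS = 22 is not a perfect cube.
  y = -1: RHS = 8 = (2)³ ⇒ x = 2 works.
  y = 2: RHS = 71 is not a perfect cube.
  y = -2: RHS = -41 is not a perfect cube.
  y = 3: RHS = 204 is not a perfect cube.
  y = -3: RHS = -174 is not a perfect cube.
Continuing, at y = 23: RHS = 85184 = (44)³ ⇒ x = 44 works.
Searching the remaining y in |y| ≤ 30 finds no further solutions.
Collected solutions: (2, -1), (44, 23).

Solutions (with |y| ≤ 30): (2, -1), (44, 23).


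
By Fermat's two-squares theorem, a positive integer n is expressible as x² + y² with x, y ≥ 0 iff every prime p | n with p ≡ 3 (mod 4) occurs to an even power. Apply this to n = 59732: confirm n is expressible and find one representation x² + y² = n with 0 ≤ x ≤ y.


Step 1: Factor n = 59732 = 2^2 · 109 · 137.
Step 2: Check the mod-4 condition on each prime factor: 2 = 2 (special); 109 ≡ 1 (mod 4), exponent 1; 137 ≡ 1 (mod 4), exponent 1.
All primes ≡ 3 (mod 4) appear to even exponent (or don't appear), so by the two-squares theorem n IS expressible as a sum of two squares.
Step 3: Build a representation. Group n = k² · m with k = 2 and m = 109 · 137 = 14933 (a product of primes ≡ 1 (mod 4)); a representation of m scales to one of n via (k·x)² + (k·y)² = k²(x² + y²). Each prime p ≡ 1 (mod 4) is itself a sum of two squares; find a² by testing p − a² for a perfect square:
  109: 109 − 1² = 108, 109 − 2² = 105, 109 − 3² = 100 = 10² ⇒ 109 = 3² + 10².
  137: 137 − 1² = 136, 137 − 2² = 133, 137 − 3² = 128, 137 − 4² = 121 = 11² ⇒ 137 = 4² + 11².
  Combine using the Brahmagupta–Fibonacci identity (a² + b²)(c² + d²) = (ac − bd)² + (ad + bc)² = (ac + bd)² + (ad − bc)²:
  109 · 137 = 14933: from (3² + 10²)(4² + 11²), take (3·4 − 10·11, 3·11 + 10·4) = (12 − 110, 33 + 40) = (-98, 73); dropping signs (only squares matter) gives (98, 73); check 98² + 73² = 9604 + 5329 = 14933 ✓.
  Scale by k = 2: (2·98, 2·73) = (196, 146).
Step 4: Order so x ≤ y and verify: 146² + 196² = 21316 + 38416 = 59732 = n. ✓

n = 59732 = 146² + 196² (one valid representation with x ≤ y).


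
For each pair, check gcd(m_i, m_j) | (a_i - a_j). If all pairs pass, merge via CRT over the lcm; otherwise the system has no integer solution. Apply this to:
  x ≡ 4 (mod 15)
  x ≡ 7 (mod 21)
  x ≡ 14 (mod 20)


Moduli 15, 21, 20 are not pairwise coprime, so CRT works modulo lcm(m_i) when all pairwise compatibility conditions hold.
Pairwise compatibility: gcd(m_i, m_j) must divide a_i - a_j for every pair.
Merge one congruence at a time:
  Start: x ≡ 4 (mod 15).
  Combine with x ≡ 7 (mod 21): gcd(15, 21) = 3; 7 - 4 = 3, which IS divisible by 3, so compatible.
    Write x = 4 + 15·t and substitute into x ≡ 7 (mod 21): 15·t ≡ 7 − 4 = 3 (mod 21).
    Divide the congruence (and modulus) by g = 3: 5·t ≡ 1 (mod 7).
    The inverse of 5 mod 7 is 3 (since 5·3 = 15 = 2·7 + 1), so t ≡ 3·1 = 3 ≡ 3 (mod 7).
    Then x = 4 + 15·3 = 49, valid modulo lcm(15, 21) = 105: x ≡ 49 (mod 105).
  Combine with x ≡ 14 (mod 20): gcd(105, 20) = 5; 14 - 49 = -35, which IS divisible by 5, so compatible.
    Write x = 49 + 105·t and substitute into x ≡ 14 (mod 20): 105·t ≡ 14 − 49 = -35 (mod 20).
    Divide the congruence (and modulus) by g = 5: 21·t ≡ -7 (mod 4).
    Reduce coefficients mod 4: 1·t ≡ 1 (mod 4).
    So t ≡ 1 (mod 4).
    Then x = 49 + 105·1 = 154, valid modulo lcm(105, 20) = 420: x ≡ 154 (mod 420).
Verify: 154 mod 15 = 4, 154 mod 21 = 7, 154 mod 20 = 14.

x ≡ 154 (mod 420).


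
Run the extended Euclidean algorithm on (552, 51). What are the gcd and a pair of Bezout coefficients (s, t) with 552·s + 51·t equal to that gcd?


Euclidean algorithm on (552, 51) — divide until remainder is 0:
  552 = 10 · 51 + 42
  51 = 1 · 42 + 9
  42 = 4 · 9 + 6
  9 = 1 · 6 + 3
  6 = 2 · 3 + 0
gcd(552, 51) = 3.
Track Bezout coefficients alongside the remainders: start with r₀ = 552 = a·1 + b·0 (s = 1, t = 0) and r₁ = 51 = a·0 + b·1 (s = 0, t = 1); each new remainder r_{k+1} = r_{k-1} − q_k·r_k inherits s_{k+1} = s_{k-1} − q_k·s_k, t_{k+1} = t_{k-1} − q_k·t_k, so r_k = a·s_k + b·t_k at every step:
  q = 10: r = 42, s = 1 − 10·0 = 1, t = 0 − 10·1 = -10  (check: 552·1 + 51·(-10) = 42)
  q = 1: r = 9, s = 0 − 1·1 = -1, t = 1 − 1·(-10) = 11  (check: 552·(-1) + 51·11 = 9)
  q = 4: r = 6, s = 1 − 4·(-1) = 5, t = -10 − 4·11 = -54  (check: 552·5 + 51·(-54) = 6)
  q = 1: r = 3, s = -1 − 1·5 = -6, t = 11 − 1·(-54) = 65  (check: 552·(-6) + 51·65 = 3)
The row with r = 3 (the gcd) gives the Bezout coefficients s = -6, t = 65.
Result: 552 · (-6) + 51 · (65) = 3.

gcd(552, 51) = 3; s = -6, t = 65 (check: 552·(-6) + 51·65 = 3).


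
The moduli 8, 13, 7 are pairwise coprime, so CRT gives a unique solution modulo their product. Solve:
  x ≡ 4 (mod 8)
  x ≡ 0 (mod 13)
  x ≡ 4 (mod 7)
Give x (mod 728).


Moduli 8, 13, 7 are pairwise coprime; by CRT there is a unique solution modulo M = 8 · 13 · 7 = 728.
Solve pairwise, accumulating the modulus:
  Start with x ≡ 4 (mod 8).
  Combine with x ≡ 0 (mod 13): since gcd(8, 13) = 1, we get a unique residue mod 104.
    Write x = 4 + 8·t and substitute into x ≡ 0 (mod 13): 8·t ≡ 0 − 4 = -4 (mod 13).
    Reduce coefficients mod 13: 8·t ≡ 9 (mod 13).
    The inverse of 8 mod 13 is 5 (since 8·5 = 40 = 3·13 + 1), so t ≡ 5·9 = 45 ≡ 6 (mod 13).
    Then x = 4 + 8·6 = 52, valid modulo lcm(8, 13) = 104: x ≡ 52 (mod 104).
  Combine with x ≡ 4 (mod 7): since gcd(104, 7) = 1, we get a unique residue mod 728.
    Write x = 52 + 104·t and substitute into x ≡ 4 (mod 7): 104·t ≡ 4 − 52 = -48 (mod 7).
    Reduce coefficients mod 7: 6·t ≡ 1 (mod 7).
    The inverse of 6 mod 7 is 6 (since 6·6 = 36 = 5·7 + 1), so t ≡ 6·1 = 6 ≡ 6 (mod 7).
    Then x = 52 + 104·6 = 676, valid modulo lcm(104, 7) = 728: x ≡ 676 (mod 728).
Verify: 676 mod 8 = 4 ✓, 676 mod 13 = 0 ✓, 676 mod 7 = 4 ✓.

x ≡ 676 (mod 728).


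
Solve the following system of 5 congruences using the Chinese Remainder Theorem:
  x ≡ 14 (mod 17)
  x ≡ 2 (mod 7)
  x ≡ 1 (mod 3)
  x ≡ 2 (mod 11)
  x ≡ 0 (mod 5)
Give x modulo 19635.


Product of moduli M = 17 · 7 · 3 · 11 · 5 = 19635.
Merge one congruence at a time:
  Start: x ≡ 14 (mod 17).
  Combine with x ≡ 2 (mod 7); new modulus lcm = 119.
    Write x = 14 + 17·t and substitute into x ≡ 2 (mod 7): 17·t ≡ 2 − 14 = -12 (mod 7).
    Reduce coefficients mod 7: 3·t ≡ 2 (mod 7).
    The inverse of 3 mod 7 is 5 (since 3·5 = 15 = 2·7 + 1), so t ≡ 5·2 = 10 ≡ 3 (mod 7).
    Then x = 14 + 17·3 = 65, valid modulo lcm(17, 7) = 119: x ≡ 65 (mod 119).
  Combine with x ≡ 1 (mod 3); new modulus lcm = 357.
    Write x = 65 + 119·t and substitute into x ≡ 1 (mod 3): 119·t ≡ 1 − 65 = -64 (mod 3).
    Reduce coefficients mod 3: 2·t ≡ 2 (mod 3).
    The inverse of 2 mod 3 is 2 (since 2·2 = 4 = 1·3 + 1), so t ≡ 2·2 = 4 ≡ 1 (mod 3).
    Then x = 65 + 119·1 = 184, valid modulo lcm(119, 3) = 357: x ≡ 184 (mod 357).
  Combine with x ≡ 2 (mod 11); new modulus lcm = 3927.
    Write x = 184 + 357·t and substitute into x ≡ 2 (mod 11): 357·t ≡ 2 − 184 = -182 (mod 11).
    Reduce coefficients mod 11: 5·t ≡ 5 (mod 11).
    The inverse of 5 mod 11 is 9 (since 5·9 = 45 = 4·11 + 1), so t ≡ 9·5 = 45 ≡ 1 (mod 11).
    Then x = 184 + 357·1 = 541, valid modulo lcm(357, 11) = 3927: x ≡ 541 (mod 3927).
  Combine with x ≡ 0 (mod 5); new modulus lcm = 19635.
    Write x = 541 + 3927·t and substitute into x ≡ 0 (mod 5): 3927·t ≡ 0 − 541 = -541 (mod 5).
    Reduce coefficients mod 5: 2·t ≡ 4 (mod 5).
    The inverse of 2 mod 5 is 3 (since 2·3 = 6 = 1·5 + 1), so t ≡ 3·4 = 12 ≡ 2 (mod 5).
    Then x = 541 + 3927·2 = 8395, valid modulo lcm(3927, 5) = 19635: x ≡ 8395 (mod 19635).
Verify against each original: 8395 mod 17 = 14, 8395 mod 7 = 2, 8395 mod 3 = 1, 8395 mod 11 = 2, 8395 mod 5 = 0.

x ≡ 8395 (mod 19635).


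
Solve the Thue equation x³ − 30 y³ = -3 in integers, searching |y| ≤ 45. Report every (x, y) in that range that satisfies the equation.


The equation is x³ - 30y³ = -3. For fixed y, x³ = 30·y³ − 3, so a solution requires the RHS to be a perfect cube.
Strategy: iterate y from -45 to 45, compute RHS = 30·y³ − 3, and check whether it is a (positive or negative) perfect cube.
Check small values of y:
  y = 0: RHS = -3 is not a perfect cube.
  y = 1: RHS = 27 = (3)³ ⇒ x = 3 works.
  y = -1: RHS = -33 is not a perfect cube.
  y = 2: RHS = 237 is not a perfect cube.
  y = -2: RHS = -243 is not a perfect cube.
  y = 3: RHS = 807 is not a perfect cube.
  y = -3: RHS = -813 is not a perfect cube.
Continuing the search up to |y| = 45 finds no further solutions beyond those listed.
Collected solutions: (3, 1).

Solutions (with |y| ≤ 45): (3, 1).


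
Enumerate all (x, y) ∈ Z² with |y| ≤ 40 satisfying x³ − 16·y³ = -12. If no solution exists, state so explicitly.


The equation is x³ - 16y³ = -12. For fixed y, x³ = 16·y³ − 12, so a solution requires the RHS to be a perfect cube.
Strategy: iterate y from -40 to 40, compute RHS = 16·y³ − 12, and check whether it is a (positive or negative) perfect cube.
Check small values of y:
  y = 0: RHS = -12 is not a perfect cube.
  y = 1: RHS = 4 is not a perfect cube.
  y = -1: RHS = -28 is not a perfect cube.
  y = 2: RHS = 116 is not a perfect cube.
  y = -2: RHS = -140 is not a perfect cube.
  y = 3: RHS = 420 is not a perfect cube.
  y = -3: RHS = -444 is not a perfect cube.
Continuing the search up to |y| = 40 finds no solutions either.
No (x, y) in the scanned range satisfies the equation.

No integer solutions with |y| ≤ 40.


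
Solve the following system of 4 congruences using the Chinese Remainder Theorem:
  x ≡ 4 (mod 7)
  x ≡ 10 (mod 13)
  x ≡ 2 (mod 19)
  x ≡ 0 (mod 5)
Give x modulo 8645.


Product of moduli M = 7 · 13 · 19 · 5 = 8645.
Merge one congruence at a time:
  Start: x ≡ 4 (mod 7).
  Combine with x ≡ 10 (mod 13); new modulus lcm = 91.
    Write x = 4 + 7·t and substitute into x ≡ 10 (mod 13): 7·t ≡ 10 − 4 = 6 (mod 13).
    The inverse of 7 mod 13 is 2 (since 7·2 = 14 = 1·13 + 1), so t ≡ 2·6 = 12 ≡ 12 (mod 13).
    Then x = 4 + 7·12 = 88, valid modulo lcm(7, 13) = 91: x ≡ 88 (mod 91).
  Combine with x ≡ 2 (mod 19); new modulus lcm = 1729.
    Write x = 88 + 91·t and substitute into x ≡ 2 (mod 19): 91·t ≡ 2 − 88 = -86 (mod 19).
    Reduce coefficients mod 19: 15·t ≡ 9 (mod 19).
    The inverse of 15 mod 19 is 14 (since 15·14 = 210 = 11·19 + 1), so t ≡ 14·9 = 126 ≡ 12 (mod 19).
    Then x = 88 + 91·12 = 1180, valid modulo lcm(91, 19) = 1729: x ≡ 1180 (mod 1729).
  Combine with x ≡ 0 (mod 5); new modulus lcm = 8645.
    Write x = 1180 + 1729·t and substitute into x ≡ 0 (mod 5): 1729·t ≡ 0 − 1180 = -1180 (mod 5).
    Reduce coefficients mod 5: 4·t ≡ 0 (mod 5).
    The inverse of 4 mod 5 is 4 (since 4·4 = 16 = 3·5 + 1), so t ≡ 4·0 = 0 ≡ 0 (mod 5).
    Then x = 1180 + 1729·0 = 1180, valid modulo lcm(1729, 5) = 8645: x ≡ 1180 (mod 8645).
Verify against each original: 1180 mod 7 = 4, 1180 mod 13 = 10, 1180 mod 19 = 2, 1180 mod 5 = 0.

x ≡ 1180 (mod 8645).


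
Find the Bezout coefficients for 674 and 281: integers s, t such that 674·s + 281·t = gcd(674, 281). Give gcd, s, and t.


Euclidean algorithm on (674, 281) — divide until remainder is 0:
  674 = 2 · 281 + 112
  281 = 2 · 112 + 57
  112 = 1 · 57 + 55
  57 = 1 · 55 + 2
  55 = 27 · 2 + 1
  2 = 2 · 1 + 0
gcd(674, 281) = 1.
Track Bezout coefficients alongside the remainders: start with r₀ = 674 = a·1 + b·0 (s = 1, t = 0) and r₁ = 281 = a·0 + b·1 (s = 0, t = 1); each new remainder r_{k+1} = r_{k-1} − q_k·r_k inherits s_{k+1} = s_{k-1} − q_k·s_k, t_{k+1} = t_{k-1} − q_k·t_k, so r_k = a·s_k + b·t_k at every step:
  q = 2: r = 112, s = 1 − 2·0 = 1, t = 0 − 2·1 = -2  (check: 674·1 + 281·(-2) = 112)
  q = 2: r = 57, s = 0 − 2·1 = -2, t = 1 − 2·(-2) = 5  (check: 674·(-2) + 281·5 = 57)
  q = 1: r = 55, s = 1 − 1·(-2) = 3, t = -2 − 1·5 = -7  (check: 674·3 + 281·(-7) = 55)
  q = 1: r = 2, s = -2 − 1·3 = -5, t = 5 − 1·(-7) = 12  (check: 674·(-5) + 281·12 = 2)
  q = 27: r = 1, s = 3 − 27·(-5) = 138, t = -7 − 27·12 = -331  (check: 674·138 + 281·(-331) = 1)
The row with r = 1 (the gcd) gives the Bezout coefficients s = 138, t = -331.
Result: 674 · (138) + 281 · (-331) = 1.

gcd(674, 281) = 1; s = 138, t = -331 (check: 674·138 + 281·(-331) = 1).


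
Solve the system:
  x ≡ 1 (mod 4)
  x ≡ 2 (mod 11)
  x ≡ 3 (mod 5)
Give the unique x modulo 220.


Moduli 4, 11, 5 are pairwise coprime; by CRT there is a unique solution modulo M = 4 · 11 · 5 = 220.
Solve pairwise, accumulating the modulus:
  Start with x ≡ 1 (mod 4).
  Combine with x ≡ 2 (mod 11): since gcd(4, 11) = 1, we get a unique residue mod 44.
    Write x = 1 + 4·t and substitute into x ≡ 2 (mod 11): 4·t ≡ 2 − 1 = 1 (mod 11).
    The inverse of 4 mod 11 is 3 (since 4·3 = 12 = 1·11 + 1), so t ≡ 3·1 = 3 ≡ 3 (mod 11).
    Then x = 1 + 4·3 = 13, valid modulo lcm(4, 11) = 44: x ≡ 13 (mod 44).
  Combine with x ≡ 3 (mod 5): since gcd(44, 5) = 1, we get a unique residue mod 220.
    Write x = 13 + 44·t and substitute into x ≡ 3 (mod 5): 44·t ≡ 3 − 13 = -10 (mod 5).
    Reduce coefficients mod 5: 4·t ≡ 0 (mod 5).
    The inverse of 4 mod 5 is 4 (since 4·4 = 16 = 3·5 + 1), so t ≡ 4·0 = 0 ≡ 0 (mod 5).
    Then x = 13 + 44·0 = 13, valid modulo lcm(44, 5) = 220: x ≡ 13 (mod 220).
Verify: 13 mod 4 = 1 ✓, 13 mod 11 = 2 ✓, 13 mod 5 = 3 ✓.

x ≡ 13 (mod 220).


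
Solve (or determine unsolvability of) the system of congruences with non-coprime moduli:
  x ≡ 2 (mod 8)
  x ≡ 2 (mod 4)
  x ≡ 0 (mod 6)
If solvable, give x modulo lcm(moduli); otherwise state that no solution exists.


Moduli 8, 4, 6 are not pairwise coprime, so CRT works modulo lcm(m_i) when all pairwise compatibility conditions hold.
Pairwise compatibility: gcd(m_i, m_j) must divide a_i - a_j for every pair.
Merge one congruence at a time:
  Start: x ≡ 2 (mod 8).
  Combine with x ≡ 2 (mod 4): gcd(8, 4) = 4; 2 - 2 = 0, which IS divisible by 4, so compatible.
    Write x = 2 + 8·t and substitute into x ≡ 2 (mod 4): 8·t ≡ 2 − 2 = 0 (mod 4).
    Divide the congruence (and modulus) by g = 4: 2·t ≡ 0 (mod 1).
    Modulo 1 every t works; take t = 0.
    Then x = 2 + 8·0 = 2, valid modulo lcm(8, 4) = 8: x ≡ 2 (mod 8).
  Combine with x ≡ 0 (mod 6): gcd(8, 6) = 2; 0 - 2 = -2, which IS divisible by 2, so compatible.
    Write x = 2 + 8·t and substitute into x ≡ 0 (mod 6): 8·t ≡ 0 − 2 = -2 (mod 6).
    Divide the congruence (and modulus) by g = 2: 4·t ≡ -1 (mod 3).
    Reduce coefficients mod 3: 1·t ≡ 2 (mod 3).
    So t ≡ 2 (mod 3).
    Then x = 2 + 8·2 = 18, valid modulo lcm(8, 6) = 24: x ≡ 18 (mod 24).
Verify: 18 mod 8 = 2, 18 mod 4 = 2, 18 mod 6 = 0.

x ≡ 18 (mod 24).


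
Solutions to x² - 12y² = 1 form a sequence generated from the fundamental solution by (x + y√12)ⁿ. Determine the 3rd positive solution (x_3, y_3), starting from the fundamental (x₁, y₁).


Step 1: Find the fundamental solution (x₁, y₁) of x² - 12y² = 1.
  Expand √12 as a continued fraction. a₀ = ⌊√12⌋ = 3; iterate m_{k+1} = d_k·a_k − m_k, d_{k+1} = (12 − m_{k+1}²)/d_k, a_{k+1} = ⌊(a₀ + m_{k+1})/d_{k+1}⌋ (starting m₀ = 0, d₀ = 1), with convergents p_k = a_k·p_{k-1} + p_{k-2}, q_k = a_k·q_{k-1} + q_{k-2} (p₋₁ = 1, q₋₁ = 0):
  k = 0: a₀ = 3; p₀/q₀ = 3/1; p₀² − 12·q₀² = 9 − 12 = -3.
  k = 1: m = 3, d = 3, a = ⌊(3 + 3)/3⌋ = 2; p/q = (2·3 + 1)/(2·1 + 0) = 7/2; p² − 12·q² = 49 − 48 = 1.
  The first convergent with p² − 12·q² = 1 gives the fundamental solution (x₁, y₁) = (7, 2).
Step 2: Apply the recurrence (x_{n+1}, y_{n+1}) = (x₁x_n + 12y₁y_n, x₁y_n + y₁x_n) repeatedly.
  From (x_1, y_1) = (7, 2): x_2 = 7·7 + 12·2·2 = 97; y_2 = 7·2 + 2·7 = 28.
  From (x_2, y_2) = (97, 28): x_3 = 7·97 + 12·2·28 = 1351; y_3 = 7·28 + 2·97 = 390.
Step 3: Verify x_3² - 12·y_3² = 1825201 - 1825200 = 1 (should be 1). ✓

(x_1, y_1) = (7, 2); (x_3, y_3) = (1351, 390).


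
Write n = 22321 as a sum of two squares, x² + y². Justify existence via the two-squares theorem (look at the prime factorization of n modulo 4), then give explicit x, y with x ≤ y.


Step 1: Factor n = 22321 = 13 · 17 · 101.
Step 2: Check the mod-4 condition on each prime factor: 13 ≡ 1 (mod 4), exponent 1; 17 ≡ 1 (mod 4), exponent 1; 101 ≡ 1 (mod 4), exponent 1.
All primes ≡ 3 (mod 4) appear to even exponent (or don't appear), so by the two-squares theorem n IS expressible as a sum of two squares.
Step 3: Build a representation. Here n = 13 · 17 · 101 is a product of primes ≡ 1 (mod 4). Each prime p ≡ 1 (mod 4) is itself a sum of two squares; find a² by testing p − a² for a perfect square:
  13: 13 − 1² = 12, 13 − 2² = 9 = 3² ⇒ 13 = 2² + 3².
  17: 17 − 1² = 16 = 4² ⇒ 17 = 1² + 4².
  101: 101 − 1² = 100 = 10² ⇒ 101 = 1² + 10².
  Combine using the Brahmagupta–Fibonacci identity (a² + b²)(c² + d²) = (ac − bd)² + (ad + bc)² = (ac + bd)² + (ad − bc)²:
  13 · 17 = 221: from (2² + 3²)(1² + 4²), take (2·1 − 3·4, 2·4 + 3·1) = (2 − 12, 8 + 3) = (-10, 11); dropping signs (only squares matter) gives (10, 11); check 10² + 11² = 100 + 121 = 221 ✓.
  221 · 101 = 22321: from (10² + 11²)(1² + 10²), take (10·1 − 11·10, 10·10 + 11·1) = (10 − 110, 100 + 11) = (-100, 111); dropping signs (only squares matter) gives (100, 111); check 100² + 111² = 10000 + 12321 = 22321 ✓.
Step 4: Order so x ≤ y and verify: 100² + 111² = 10000 + 12321 = 22321 = n. ✓

n = 22321 = 100² + 111² (one valid representation with x ≤ y).
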